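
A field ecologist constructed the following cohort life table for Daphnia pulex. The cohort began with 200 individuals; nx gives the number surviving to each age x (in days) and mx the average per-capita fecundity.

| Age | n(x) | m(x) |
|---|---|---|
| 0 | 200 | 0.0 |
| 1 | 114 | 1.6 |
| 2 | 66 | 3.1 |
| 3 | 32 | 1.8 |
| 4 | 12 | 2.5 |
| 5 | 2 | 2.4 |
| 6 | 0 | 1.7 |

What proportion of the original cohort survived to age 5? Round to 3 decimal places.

l_5 = n_5/n_0 = 2/200 = 0.01 → 0.010

0.010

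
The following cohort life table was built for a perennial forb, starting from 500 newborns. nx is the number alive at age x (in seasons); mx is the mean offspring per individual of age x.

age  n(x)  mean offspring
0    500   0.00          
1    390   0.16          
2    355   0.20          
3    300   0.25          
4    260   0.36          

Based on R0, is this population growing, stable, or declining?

declining

lx = nx/n0 = nx/500: 1, 0.78, 0.71, 0.6, 0.52
R0 = Σ lx·mx = 0 + 0.1248 + 0.142 + 0.15 + 0.1872 = 0.604
R0 < 1, so the population is declining.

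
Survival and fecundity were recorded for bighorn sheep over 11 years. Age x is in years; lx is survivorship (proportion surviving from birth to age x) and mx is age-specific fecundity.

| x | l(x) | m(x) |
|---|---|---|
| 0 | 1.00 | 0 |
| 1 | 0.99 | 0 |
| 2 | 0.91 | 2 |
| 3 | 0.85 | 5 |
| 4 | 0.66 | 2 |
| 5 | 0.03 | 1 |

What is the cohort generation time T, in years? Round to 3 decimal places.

2.941

lx·mx: 0, 0, 1.82, 4.25, 1.32, 0.03 → R0 = 7.42
x·lx·mx: 0, 0, 3.64, 12.75, 5.28, 0.15 → Σ = 21.82
T = 21.82 / 7.42 = 2.940701… → 2.941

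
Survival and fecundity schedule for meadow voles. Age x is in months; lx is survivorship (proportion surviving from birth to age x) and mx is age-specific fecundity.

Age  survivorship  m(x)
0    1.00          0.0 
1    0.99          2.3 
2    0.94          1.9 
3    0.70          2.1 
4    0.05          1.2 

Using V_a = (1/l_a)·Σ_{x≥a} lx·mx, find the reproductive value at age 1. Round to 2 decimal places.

5.65

lx·mx for x ≥ 1: 2.277, 1.786, 1.47, 0.06 → sum = 5.593
V_1 = 5.593 / l_1 = 5.593 / 0.99 = 5.649495… → 5.65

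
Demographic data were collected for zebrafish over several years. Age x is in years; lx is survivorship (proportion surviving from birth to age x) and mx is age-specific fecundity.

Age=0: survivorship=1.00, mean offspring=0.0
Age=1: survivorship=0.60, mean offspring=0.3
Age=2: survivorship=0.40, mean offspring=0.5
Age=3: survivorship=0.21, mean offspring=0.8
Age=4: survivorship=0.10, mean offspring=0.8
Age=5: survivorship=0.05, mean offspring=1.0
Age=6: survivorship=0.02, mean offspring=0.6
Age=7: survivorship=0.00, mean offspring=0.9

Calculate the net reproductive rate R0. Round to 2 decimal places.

0.69

lx·mx by age: 0, 0.18, 0.2, 0.168, 0.08, 0.05, 0.012, 0
R0 = Σ lx·mx = 0.69 → 0.69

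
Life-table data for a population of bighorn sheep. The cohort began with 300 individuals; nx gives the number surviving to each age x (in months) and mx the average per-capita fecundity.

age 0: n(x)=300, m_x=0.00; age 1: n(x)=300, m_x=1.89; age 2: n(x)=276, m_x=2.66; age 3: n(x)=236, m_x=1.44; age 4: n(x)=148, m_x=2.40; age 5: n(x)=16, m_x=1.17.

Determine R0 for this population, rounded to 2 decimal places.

lx = nx/n0 = nx/300: 1, 1, 0.92, 0.78667…, 0.49333…, 0.05333…
lx·mx by age: 0, 1.89, 2.4472, 1.1328…, 1.184…, 0.0624…
R0 = Σ lx·mx = 6.7164… → 6.72

6.72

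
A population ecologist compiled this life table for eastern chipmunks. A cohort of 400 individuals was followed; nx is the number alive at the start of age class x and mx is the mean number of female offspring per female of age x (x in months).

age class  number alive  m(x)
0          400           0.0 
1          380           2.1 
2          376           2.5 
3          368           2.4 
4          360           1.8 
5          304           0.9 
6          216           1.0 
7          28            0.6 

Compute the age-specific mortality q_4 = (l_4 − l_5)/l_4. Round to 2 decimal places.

lx = nx/n0 = nx/400: 1, 0.95, 0.94, 0.92, 0.9, 0.76, 0.54, 0.07
q_4 = (l_4 − l_5) / l_4 = (0.9 − 0.76) / 0.9
     = 0.14 / 0.9 = 0.155556… → 0.16

0.16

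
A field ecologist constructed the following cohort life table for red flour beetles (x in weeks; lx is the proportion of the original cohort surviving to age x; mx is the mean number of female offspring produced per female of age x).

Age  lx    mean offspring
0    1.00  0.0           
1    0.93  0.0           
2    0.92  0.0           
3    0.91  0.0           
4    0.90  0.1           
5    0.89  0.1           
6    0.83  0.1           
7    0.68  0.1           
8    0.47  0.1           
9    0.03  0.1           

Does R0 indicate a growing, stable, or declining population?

R0 = Σ lx·mx = 0 + 0 + 0 + 0 + 0.09 + 0.089 + 0.083 + 0.068 + 0.047 + 0.003 = 0.38
R0 < 1, so the population is declining.

declining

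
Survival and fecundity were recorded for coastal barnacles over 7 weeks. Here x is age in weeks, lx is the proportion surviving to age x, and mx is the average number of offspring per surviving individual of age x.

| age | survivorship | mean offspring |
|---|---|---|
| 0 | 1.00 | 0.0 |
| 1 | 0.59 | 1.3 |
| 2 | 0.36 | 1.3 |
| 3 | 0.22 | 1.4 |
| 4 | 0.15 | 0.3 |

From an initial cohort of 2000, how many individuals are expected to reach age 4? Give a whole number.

Expected survivors = N0 · l_4 = 2000 × 0.15 = 300 → 300

300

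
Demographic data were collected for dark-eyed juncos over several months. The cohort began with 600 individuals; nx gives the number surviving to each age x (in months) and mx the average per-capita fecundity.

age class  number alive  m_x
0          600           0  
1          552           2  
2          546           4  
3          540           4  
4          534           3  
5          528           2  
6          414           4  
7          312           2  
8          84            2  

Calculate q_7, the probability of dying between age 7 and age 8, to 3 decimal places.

0.731

lx = nx/n0 = nx/600: 1, 0.92, 0.91, 0.9, 0.89, 0.88, 0.69, 0.52, 0.14
q_7 = (l_7 − l_8) / l_7 = (0.52 − 0.14) / 0.52
     = 0.38 / 0.52 = 0.730769… → 0.731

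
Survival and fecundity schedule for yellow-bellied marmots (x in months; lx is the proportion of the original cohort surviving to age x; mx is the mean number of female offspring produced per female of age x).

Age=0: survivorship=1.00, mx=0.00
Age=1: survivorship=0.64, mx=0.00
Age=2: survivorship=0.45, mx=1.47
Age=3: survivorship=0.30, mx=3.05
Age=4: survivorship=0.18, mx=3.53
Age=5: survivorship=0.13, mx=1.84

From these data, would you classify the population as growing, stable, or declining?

growing

R0 = Σ lx·mx = 0 + 0 + 0.6615 + 0.915 + 0.6354 + 0.2392 = 2.4511
R0 > 1, so the population is growing.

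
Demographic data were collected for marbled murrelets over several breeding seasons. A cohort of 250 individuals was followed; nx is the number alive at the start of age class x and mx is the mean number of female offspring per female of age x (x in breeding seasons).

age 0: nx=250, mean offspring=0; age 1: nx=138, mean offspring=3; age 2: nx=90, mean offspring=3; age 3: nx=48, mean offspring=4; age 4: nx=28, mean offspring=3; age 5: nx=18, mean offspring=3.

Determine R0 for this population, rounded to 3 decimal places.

4.056

lx = nx/n0 = nx/250: 1, 0.552, 0.36, 0.192, 0.112, 0.072
lx·mx by age: 0, 1.656, 1.08, 0.768, 0.336, 0.216
R0 = Σ lx·mx = 4.056 → 4.056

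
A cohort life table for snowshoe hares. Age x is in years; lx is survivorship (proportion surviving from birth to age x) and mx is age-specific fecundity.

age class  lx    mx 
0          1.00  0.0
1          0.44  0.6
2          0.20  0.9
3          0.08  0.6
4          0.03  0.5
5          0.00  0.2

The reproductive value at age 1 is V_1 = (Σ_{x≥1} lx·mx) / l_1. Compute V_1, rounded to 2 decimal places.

1.15

lx·mx for x ≥ 1: 0.264, 0.18, 0.048, 0.015, 0 → sum = 0.507
V_1 = 0.507 / l_1 = 0.507 / 0.44 = 1.152273… → 1.15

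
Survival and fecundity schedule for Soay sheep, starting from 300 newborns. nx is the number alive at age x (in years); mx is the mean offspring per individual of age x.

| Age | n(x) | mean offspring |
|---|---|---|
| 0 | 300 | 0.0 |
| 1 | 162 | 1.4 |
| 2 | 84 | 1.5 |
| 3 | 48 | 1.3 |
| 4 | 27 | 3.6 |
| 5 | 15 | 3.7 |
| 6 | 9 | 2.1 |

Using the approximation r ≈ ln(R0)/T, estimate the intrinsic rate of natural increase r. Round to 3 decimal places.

0.272

lx = nx/n0 = nx/300: 1, 0.54, 0.28, 0.16, 0.09, 0.05, 0.03
R0 = Σ lx·mx = 0 + 0.756 + 0.42 + 0.208 + 0.324 + 0.185 + 0.063 = 1.956
Σ x·lx·mx = 4.819; T = 4.819/1.956 = 2.4637…
r ≈ ln(R0)/T = ln(1.956)/2.4637… = 0.27231… → 0.272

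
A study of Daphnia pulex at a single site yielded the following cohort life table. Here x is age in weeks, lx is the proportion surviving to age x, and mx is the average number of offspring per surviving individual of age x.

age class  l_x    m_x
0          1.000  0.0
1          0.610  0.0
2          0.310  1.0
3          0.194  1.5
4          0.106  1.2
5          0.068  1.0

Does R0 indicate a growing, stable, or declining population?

R0 = Σ lx·mx = 0 + 0 + 0.31 + 0.291 + 0.1272 + 0.068 = 0.7962
R0 < 1, so the population is declining.

declining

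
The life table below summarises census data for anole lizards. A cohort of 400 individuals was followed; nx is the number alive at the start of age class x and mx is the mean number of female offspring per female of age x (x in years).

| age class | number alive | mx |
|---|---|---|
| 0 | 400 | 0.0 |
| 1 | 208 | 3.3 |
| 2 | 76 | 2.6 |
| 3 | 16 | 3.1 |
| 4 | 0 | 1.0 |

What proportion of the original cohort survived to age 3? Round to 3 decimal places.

l_3 = n_3/n_0 = 16/400 = 0.04 → 0.040

0.040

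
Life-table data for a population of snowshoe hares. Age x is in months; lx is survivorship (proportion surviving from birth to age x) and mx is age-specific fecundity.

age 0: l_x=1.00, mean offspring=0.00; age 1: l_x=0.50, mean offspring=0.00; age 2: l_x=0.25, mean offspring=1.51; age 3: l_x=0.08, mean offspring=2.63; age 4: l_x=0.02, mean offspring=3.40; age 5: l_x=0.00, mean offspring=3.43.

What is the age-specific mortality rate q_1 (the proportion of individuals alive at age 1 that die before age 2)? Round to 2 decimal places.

0.50

q_1 = (l_1 − l_2) / l_1 = (0.5 − 0.25) / 0.5
     = 0.25 / 0.5 = 0.5 → 0.50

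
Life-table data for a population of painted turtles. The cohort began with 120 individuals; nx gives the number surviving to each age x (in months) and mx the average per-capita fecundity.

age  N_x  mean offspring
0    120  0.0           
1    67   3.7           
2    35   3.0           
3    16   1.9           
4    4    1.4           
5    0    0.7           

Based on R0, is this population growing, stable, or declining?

growing

lx = nx/n0 = nx/120: 1, 0.55833…, 0.29167…, 0.13333…, 0.03333…, 0
R0 = Σ lx·mx = 0 + 2.065833… + 0.875… + 0.253333… + 0.046667… + 0 = 3.240833…
R0 > 1, so the population is growing.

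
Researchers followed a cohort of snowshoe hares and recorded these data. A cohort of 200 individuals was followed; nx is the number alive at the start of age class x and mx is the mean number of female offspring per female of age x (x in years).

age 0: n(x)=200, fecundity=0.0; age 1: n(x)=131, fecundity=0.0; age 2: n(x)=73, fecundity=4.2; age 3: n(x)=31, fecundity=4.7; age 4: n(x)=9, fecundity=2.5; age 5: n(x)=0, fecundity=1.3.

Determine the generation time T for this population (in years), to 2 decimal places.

2.40

lx = nx/n0 = nx/200: 1, 0.655, 0.365, 0.155, 0.045, 0
lx·mx: 0, 0, 1.533, 0.7285, 0.1125, 0 → R0 = 2.374
x·lx·mx: 0, 0, 3.066, 2.1855, 0.45, 0 → Σ = 5.7015
T = 5.7015 / 2.374 = 2.401643… → 2.40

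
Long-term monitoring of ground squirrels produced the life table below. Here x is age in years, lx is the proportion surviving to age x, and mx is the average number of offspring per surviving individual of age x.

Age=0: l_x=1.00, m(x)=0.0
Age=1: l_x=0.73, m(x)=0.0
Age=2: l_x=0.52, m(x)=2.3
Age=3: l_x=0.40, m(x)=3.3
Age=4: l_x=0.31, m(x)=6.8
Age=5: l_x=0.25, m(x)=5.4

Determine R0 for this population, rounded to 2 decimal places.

lx·mx by age: 0, 0, 1.196, 1.32, 2.108, 1.35
R0 = Σ lx·mx = 5.974 → 5.97

5.97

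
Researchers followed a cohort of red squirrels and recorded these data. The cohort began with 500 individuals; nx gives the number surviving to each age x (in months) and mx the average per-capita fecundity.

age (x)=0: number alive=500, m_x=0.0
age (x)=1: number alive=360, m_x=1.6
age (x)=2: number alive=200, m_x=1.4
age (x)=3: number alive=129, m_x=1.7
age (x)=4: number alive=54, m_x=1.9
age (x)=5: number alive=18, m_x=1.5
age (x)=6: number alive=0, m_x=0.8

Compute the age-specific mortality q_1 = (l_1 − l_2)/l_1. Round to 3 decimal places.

0.444

lx = nx/n0 = nx/500: 1, 0.72, 0.4, 0.258, 0.108, 0.036, 0
q_1 = (l_1 − l_2) / l_1 = (0.72 − 0.4) / 0.72
     = 0.32 / 0.72 = 0.444444… → 0.444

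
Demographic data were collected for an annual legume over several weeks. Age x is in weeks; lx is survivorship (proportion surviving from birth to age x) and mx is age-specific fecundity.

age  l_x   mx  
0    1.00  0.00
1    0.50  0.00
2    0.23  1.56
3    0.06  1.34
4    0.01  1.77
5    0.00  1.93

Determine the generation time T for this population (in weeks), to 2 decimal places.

lx·mx: 0, 0, 0.3588, 0.0804, 0.0177, 0 → R0 = 0.4569
x·lx·mx: 0, 0, 0.7176, 0.2412, 0.0708, 0 → Σ = 1.0296
T = 1.0296 / 0.4569 = 2.253447… → 2.25

2.25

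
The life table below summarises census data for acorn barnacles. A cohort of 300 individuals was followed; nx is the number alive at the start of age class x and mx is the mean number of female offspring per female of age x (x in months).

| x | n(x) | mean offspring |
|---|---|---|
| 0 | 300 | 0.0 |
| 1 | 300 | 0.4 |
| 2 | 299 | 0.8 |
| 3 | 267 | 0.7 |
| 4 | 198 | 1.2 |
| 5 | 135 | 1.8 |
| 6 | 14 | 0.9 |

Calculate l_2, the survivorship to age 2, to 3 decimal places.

l_2 = n_2/n_0 = 299/300 = 0.996667… → 0.997

0.997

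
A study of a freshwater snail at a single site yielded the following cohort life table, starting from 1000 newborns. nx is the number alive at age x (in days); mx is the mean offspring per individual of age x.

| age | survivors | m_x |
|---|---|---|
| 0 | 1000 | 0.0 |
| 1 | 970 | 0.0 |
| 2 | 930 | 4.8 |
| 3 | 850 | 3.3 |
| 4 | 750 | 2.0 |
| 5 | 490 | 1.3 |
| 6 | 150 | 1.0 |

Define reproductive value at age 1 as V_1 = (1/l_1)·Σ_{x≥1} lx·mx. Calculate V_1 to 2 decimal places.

9.85

lx = nx/n0 = nx/1000: 1, 0.97, 0.93, 0.85, 0.75, 0.49, 0.15
lx·mx for x ≥ 1: 0, 4.464, 2.805, 1.5, 0.637, 0.15 → sum = 9.556
V_1 = 9.556 / l_1 = 9.556 / 0.97 = 9.851546… → 9.85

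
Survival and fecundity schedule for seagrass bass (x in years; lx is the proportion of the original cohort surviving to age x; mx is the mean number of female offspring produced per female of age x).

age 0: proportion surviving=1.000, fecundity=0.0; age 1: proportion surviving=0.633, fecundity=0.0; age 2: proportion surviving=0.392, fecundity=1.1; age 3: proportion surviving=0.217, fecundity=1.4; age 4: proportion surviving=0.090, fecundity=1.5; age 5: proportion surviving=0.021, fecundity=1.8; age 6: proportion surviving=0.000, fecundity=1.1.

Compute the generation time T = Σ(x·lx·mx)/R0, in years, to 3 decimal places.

2.757

lx·mx: 0, 0, 0.4312, 0.3038, 0.135, 0.0378, 0 → R0 = 0.9078
x·lx·mx: 0, 0, 0.8624, 0.9114, 0.54, 0.189, 0 → Σ = 2.5028
T = 2.5028 / 0.9078 = 2.756995… → 2.757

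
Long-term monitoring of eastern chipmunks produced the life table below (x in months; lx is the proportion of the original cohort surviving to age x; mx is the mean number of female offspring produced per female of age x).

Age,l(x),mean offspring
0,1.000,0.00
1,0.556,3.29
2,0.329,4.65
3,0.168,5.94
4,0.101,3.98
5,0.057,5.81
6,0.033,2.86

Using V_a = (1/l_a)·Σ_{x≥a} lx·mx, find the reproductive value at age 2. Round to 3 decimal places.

lx·mx for x ≥ 2: 1.52985, 0.99792, 0.40198, 0.33117, 0.09438 → sum = 3.3553
V_2 = 3.3553 / l_2 = 3.3553 / 0.329 = 10.19848… → 10.198

10.198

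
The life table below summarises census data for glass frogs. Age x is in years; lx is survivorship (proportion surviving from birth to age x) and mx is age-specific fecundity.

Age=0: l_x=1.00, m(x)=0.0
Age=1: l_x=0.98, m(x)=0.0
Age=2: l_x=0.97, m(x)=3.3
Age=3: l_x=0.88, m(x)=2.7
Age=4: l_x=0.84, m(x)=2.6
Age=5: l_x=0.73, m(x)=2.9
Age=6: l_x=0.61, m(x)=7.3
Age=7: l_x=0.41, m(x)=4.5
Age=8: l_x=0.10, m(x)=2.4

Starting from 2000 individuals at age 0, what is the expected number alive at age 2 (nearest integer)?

Expected survivors = N0 · l_2 = 2000 × 0.97 = 1940 → 1940

1940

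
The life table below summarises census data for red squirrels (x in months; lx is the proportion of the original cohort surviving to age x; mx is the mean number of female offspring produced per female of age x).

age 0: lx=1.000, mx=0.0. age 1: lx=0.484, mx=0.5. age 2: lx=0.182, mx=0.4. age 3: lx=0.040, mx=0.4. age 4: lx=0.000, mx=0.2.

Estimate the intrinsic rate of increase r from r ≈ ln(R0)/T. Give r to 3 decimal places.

-0.840

R0 = Σ lx·mx = 0 + 0.242 + 0.0728 + 0.016 + 0 = 0.3308
Σ x·lx·mx = 0.4356; T = 0.4356/0.3308 = 1.31681…
r ≈ ln(R0)/T = ln(0.3308)/1.31681… = -0.84009… → -0.840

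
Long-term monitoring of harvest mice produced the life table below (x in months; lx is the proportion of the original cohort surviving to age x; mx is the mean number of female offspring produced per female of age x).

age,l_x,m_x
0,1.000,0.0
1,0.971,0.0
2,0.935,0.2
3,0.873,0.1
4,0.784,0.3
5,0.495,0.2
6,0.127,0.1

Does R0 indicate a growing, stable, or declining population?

R0 = Σ lx·mx = 0 + 0 + 0.187 + 0.0873 + 0.2352 + 0.099 + 0.0127 = 0.6212
R0 < 1, so the population is declining.

declining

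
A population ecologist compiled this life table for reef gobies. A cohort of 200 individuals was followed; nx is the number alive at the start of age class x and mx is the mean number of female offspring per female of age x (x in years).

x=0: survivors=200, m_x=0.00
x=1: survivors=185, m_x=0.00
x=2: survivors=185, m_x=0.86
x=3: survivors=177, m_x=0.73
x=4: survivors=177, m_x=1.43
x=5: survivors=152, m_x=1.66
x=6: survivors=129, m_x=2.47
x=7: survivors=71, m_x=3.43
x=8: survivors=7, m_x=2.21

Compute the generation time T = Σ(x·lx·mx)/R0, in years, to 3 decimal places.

lx = nx/n0 = nx/200: 1, 0.925, 0.925, 0.885, 0.885, 0.76, 0.645, 0.355, 0.035
lx·mx: 0, 0, 0.7955, 0.64605, 1.26555, 1.2616, 1.59315, 1.21765, 0.07735 → R0 = 6.85685
x·lx·mx: 0, 0, 1.591, 1.93815, 5.0622, 6.308, 9.5589, 8.52355, 0.6188 → Σ = 33.6006
T = 33.6006 / 6.85685 = 4.900297… → 4.900

4.900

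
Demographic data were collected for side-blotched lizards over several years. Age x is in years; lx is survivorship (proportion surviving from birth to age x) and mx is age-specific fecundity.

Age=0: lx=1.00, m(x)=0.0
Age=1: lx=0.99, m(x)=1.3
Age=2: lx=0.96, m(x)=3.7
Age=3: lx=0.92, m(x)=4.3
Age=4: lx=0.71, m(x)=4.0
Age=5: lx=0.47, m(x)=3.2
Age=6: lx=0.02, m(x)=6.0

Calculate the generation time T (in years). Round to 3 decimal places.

lx·mx: 0, 1.287, 3.552, 3.956, 2.84, 1.504, 0.12 → R0 = 13.259
x·lx·mx: 0, 1.287, 7.104, 11.868, 11.36, 7.52, 0.72 → Σ = 39.859
T = 39.859 / 13.259 = 3.006184… → 3.006

3.006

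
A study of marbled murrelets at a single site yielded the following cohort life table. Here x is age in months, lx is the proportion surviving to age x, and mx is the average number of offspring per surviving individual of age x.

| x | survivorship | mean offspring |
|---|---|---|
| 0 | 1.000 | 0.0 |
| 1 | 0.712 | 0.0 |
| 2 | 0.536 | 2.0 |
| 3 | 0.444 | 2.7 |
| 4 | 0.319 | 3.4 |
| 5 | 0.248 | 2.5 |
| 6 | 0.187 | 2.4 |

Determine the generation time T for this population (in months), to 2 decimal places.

3.59

lx·mx: 0, 0, 1.072, 1.1988, 1.0846, 0.62, 0.4488 → R0 = 4.4242
x·lx·mx: 0, 0, 2.144, 3.5964, 4.3384, 3.1, 2.6928 → Σ = 15.8716
T = 15.8716 / 4.4242 = 3.587451… → 3.59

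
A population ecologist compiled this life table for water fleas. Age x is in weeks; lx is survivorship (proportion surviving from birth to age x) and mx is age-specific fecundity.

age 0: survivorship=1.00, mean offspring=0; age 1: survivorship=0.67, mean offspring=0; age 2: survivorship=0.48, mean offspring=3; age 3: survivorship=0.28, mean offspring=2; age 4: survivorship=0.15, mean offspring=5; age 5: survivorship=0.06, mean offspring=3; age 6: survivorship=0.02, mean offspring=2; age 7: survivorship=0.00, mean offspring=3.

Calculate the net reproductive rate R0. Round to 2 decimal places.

2.97

lx·mx by age: 0, 0, 1.44, 0.56, 0.75, 0.18, 0.04, 0
R0 = Σ lx·mx = 2.97 → 2.97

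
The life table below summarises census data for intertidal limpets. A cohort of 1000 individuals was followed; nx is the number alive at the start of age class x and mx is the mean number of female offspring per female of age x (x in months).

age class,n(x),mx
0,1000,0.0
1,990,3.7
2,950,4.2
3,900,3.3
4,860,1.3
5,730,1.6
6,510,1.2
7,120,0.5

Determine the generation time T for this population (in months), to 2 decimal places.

2.57

lx = nx/n0 = nx/1000: 1, 0.99, 0.95, 0.9, 0.86, 0.73, 0.51, 0.12
lx·mx: 0, 3.663, 3.99, 2.97, 1.118, 1.168, 0.612, 0.06 → R0 = 13.581
x·lx·mx: 0, 3.663, 7.98, 8.91, 4.472, 5.84, 3.672, 0.42 → Σ = 34.957
T = 34.957 / 13.581 = 2.573964… → 2.57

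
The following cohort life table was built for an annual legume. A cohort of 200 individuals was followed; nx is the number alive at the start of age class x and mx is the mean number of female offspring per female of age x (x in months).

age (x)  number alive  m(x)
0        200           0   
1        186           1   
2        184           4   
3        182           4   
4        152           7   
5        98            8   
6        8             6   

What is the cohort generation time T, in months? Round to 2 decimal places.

3.47

lx = nx/n0 = nx/200: 1, 0.93, 0.92, 0.91, 0.76, 0.49, 0.04
lx·mx: 0, 0.93, 3.68, 3.64, 5.32, 3.92, 0.24 → R0 = 17.73
x·lx·mx: 0, 0.93, 7.36, 10.92, 21.28, 19.6, 1.44 → Σ = 61.53
T = 61.53 / 17.73 = 3.470389… → 3.47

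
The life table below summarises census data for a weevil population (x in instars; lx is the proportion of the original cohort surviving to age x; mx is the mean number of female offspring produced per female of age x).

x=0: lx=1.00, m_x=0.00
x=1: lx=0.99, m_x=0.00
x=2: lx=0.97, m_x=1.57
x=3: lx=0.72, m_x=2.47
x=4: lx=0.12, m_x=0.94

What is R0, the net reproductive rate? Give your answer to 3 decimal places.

3.414

lx·mx by age: 0, 0, 1.5229, 1.7784, 0.1128
R0 = Σ lx·mx = 3.4141 → 3.414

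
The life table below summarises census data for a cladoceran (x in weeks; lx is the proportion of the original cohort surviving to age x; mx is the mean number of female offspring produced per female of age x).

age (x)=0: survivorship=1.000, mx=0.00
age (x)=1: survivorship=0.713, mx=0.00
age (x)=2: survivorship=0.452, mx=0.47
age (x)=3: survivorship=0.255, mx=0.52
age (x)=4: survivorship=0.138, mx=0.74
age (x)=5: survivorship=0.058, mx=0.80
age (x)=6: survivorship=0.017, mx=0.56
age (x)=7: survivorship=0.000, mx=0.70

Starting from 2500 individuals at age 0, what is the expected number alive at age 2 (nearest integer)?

1130

Expected survivors = N0 · l_2 = 2500 × 0.452 = 1130 → 1130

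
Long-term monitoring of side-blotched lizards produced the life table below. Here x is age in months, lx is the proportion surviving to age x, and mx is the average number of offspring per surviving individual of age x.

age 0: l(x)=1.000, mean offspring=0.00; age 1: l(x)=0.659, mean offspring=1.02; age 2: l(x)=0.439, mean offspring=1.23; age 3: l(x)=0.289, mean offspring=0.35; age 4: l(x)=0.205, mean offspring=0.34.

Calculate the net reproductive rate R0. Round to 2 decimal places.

1.38

lx·mx by age: 0, 0.67218, 0.53997, 0.10115, 0.0697
R0 = Σ lx·mx = 1.383 → 1.38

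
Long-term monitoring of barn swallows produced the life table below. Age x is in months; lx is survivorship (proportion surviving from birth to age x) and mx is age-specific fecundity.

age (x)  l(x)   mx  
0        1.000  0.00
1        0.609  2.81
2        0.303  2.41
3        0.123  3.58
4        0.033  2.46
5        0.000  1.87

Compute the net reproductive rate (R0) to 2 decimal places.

lx·mx by age: 0, 1.71129, 0.73023, 0.44034, 0.08118, 0
R0 = Σ lx·mx = 2.96304 → 2.96

2.96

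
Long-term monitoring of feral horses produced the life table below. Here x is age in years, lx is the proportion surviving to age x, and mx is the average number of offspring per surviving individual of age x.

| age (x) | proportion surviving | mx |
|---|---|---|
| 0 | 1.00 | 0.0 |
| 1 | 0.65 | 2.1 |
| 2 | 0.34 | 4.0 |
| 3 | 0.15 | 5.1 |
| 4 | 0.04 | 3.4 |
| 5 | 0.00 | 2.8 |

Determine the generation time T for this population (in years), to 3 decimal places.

lx·mx: 0, 1.365, 1.36, 0.765, 0.136, 0 → R0 = 3.626
x·lx·mx: 0, 1.365, 2.72, 2.295, 0.544, 0 → Σ = 6.924
T = 6.924 / 3.626 = 1.909542… → 1.910

1.910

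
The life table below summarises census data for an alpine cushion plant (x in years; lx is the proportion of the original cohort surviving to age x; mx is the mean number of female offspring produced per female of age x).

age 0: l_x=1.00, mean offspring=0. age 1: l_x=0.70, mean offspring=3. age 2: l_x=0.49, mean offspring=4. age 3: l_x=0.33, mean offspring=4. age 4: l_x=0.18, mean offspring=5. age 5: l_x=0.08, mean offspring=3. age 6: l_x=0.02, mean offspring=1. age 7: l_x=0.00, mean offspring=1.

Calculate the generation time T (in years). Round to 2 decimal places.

lx·mx: 0, 2.1, 1.96, 1.32, 0.9, 0.24, 0.02, 0 → R0 = 6.54
x·lx·mx: 0, 2.1, 3.92, 3.96, 3.6, 1.2, 0.12, 0 → Σ = 14.9
T = 14.9 / 6.54 = 2.278287… → 2.28

2.28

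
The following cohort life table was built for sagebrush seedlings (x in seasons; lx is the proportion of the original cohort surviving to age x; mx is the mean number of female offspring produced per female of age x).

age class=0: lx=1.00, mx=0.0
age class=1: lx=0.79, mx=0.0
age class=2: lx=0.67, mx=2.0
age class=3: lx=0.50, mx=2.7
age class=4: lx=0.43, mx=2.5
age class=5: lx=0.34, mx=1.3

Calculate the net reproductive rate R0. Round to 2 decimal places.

lx·mx by age: 0, 0, 1.34, 1.35, 1.075, 0.442
R0 = Σ lx·mx = 4.207 → 4.21

4.21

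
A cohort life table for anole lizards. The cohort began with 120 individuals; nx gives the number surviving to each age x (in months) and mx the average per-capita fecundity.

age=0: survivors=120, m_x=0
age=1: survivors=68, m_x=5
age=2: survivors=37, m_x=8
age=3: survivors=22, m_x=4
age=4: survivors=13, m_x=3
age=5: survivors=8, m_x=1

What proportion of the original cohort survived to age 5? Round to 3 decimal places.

0.067

l_5 = n_5/n_0 = 8/120 = 0.066667… → 0.067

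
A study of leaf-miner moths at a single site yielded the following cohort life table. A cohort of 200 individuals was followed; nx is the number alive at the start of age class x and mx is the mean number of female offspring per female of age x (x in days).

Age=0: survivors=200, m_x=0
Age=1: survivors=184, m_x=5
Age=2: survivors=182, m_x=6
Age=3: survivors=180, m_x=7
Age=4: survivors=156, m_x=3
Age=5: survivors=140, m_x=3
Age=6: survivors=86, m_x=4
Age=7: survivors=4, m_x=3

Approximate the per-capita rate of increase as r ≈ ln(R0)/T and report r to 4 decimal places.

lx = nx/n0 = nx/200: 1, 0.92, 0.91, 0.9, 0.78, 0.7, 0.43, 0.02
R0 = Σ lx·mx = 0 + 4.6 + 5.46 + 6.3 + 2.34 + 2.1 + 1.72 + 0.06 = 22.58
Σ x·lx·mx = 65.02; T = 65.02/22.58 = 2.87954…
r ≈ ln(R0)/T = ln(22.58)/2.87954… = 1.082487… → 1.0825

1.0825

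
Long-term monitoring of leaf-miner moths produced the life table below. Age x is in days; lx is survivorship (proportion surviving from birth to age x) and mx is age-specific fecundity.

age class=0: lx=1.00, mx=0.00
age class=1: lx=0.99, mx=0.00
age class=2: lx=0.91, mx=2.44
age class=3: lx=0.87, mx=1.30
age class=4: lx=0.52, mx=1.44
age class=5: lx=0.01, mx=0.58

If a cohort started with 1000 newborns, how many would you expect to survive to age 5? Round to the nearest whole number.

Expected survivors = N0 · l_5 = 1000 × 0.01 = 10 → 10

10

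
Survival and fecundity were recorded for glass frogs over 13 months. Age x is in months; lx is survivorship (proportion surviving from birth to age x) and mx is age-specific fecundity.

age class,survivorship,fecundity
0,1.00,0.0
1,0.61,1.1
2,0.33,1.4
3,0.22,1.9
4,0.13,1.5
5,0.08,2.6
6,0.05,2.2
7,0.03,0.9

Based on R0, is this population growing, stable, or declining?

R0 = Σ lx·mx = 0 + 0.671 + 0.462 + 0.418 + 0.195 + 0.208 + 0.11 + 0.027 = 2.091
R0 > 1, so the population is growing.

growing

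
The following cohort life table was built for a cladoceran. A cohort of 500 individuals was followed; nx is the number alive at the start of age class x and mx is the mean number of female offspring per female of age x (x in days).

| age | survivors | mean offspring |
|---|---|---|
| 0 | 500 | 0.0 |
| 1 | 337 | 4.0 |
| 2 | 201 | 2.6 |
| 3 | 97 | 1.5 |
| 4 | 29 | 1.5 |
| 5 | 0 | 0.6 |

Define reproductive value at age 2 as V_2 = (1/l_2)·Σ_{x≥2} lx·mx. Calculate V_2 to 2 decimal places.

3.54

lx = nx/n0 = nx/500: 1, 0.674, 0.402, 0.194, 0.058, 0
lx·mx for x ≥ 2: 1.0452, 0.291, 0.087, 0 → sum = 1.4232
V_2 = 1.4232 / l_2 = 1.4232 / 0.402 = 3.540299… → 3.54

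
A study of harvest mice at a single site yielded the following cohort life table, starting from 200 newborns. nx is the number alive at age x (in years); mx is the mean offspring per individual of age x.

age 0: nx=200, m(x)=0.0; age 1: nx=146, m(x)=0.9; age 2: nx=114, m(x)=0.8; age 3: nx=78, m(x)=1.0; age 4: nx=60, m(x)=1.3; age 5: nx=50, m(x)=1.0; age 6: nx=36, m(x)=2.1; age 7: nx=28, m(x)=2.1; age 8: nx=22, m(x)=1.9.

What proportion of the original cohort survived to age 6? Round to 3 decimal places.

0.180

l_6 = n_6/n_0 = 36/200 = 0.18 → 0.180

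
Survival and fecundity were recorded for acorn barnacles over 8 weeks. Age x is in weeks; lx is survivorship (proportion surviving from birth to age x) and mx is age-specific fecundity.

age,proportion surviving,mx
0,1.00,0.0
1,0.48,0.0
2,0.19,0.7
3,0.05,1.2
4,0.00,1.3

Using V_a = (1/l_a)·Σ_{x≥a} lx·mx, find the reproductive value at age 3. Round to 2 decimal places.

1.20

lx·mx for x ≥ 3: 0.06, 0 → sum = 0.06
V_3 = 0.06 / l_3 = 0.06 / 0.05 = 1.2 → 1.20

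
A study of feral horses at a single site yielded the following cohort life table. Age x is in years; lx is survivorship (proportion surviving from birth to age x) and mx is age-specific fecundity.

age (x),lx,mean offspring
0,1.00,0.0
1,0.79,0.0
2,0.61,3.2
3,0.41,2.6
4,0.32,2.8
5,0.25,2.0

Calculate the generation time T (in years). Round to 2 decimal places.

2.99

lx·mx: 0, 0, 1.952, 1.066, 0.896, 0.5 → R0 = 4.414
x·lx·mx: 0, 0, 3.904, 3.198, 3.584, 2.5 → Σ = 13.186
T = 13.186 / 4.414 = 2.987313… → 2.99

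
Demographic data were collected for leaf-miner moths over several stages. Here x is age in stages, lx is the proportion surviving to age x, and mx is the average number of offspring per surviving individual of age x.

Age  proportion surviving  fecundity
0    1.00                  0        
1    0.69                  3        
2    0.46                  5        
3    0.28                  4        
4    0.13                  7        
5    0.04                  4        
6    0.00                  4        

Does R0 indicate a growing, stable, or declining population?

growing

R0 = Σ lx·mx = 0 + 2.07 + 2.3 + 1.12 + 0.91 + 0.16 + 0 = 6.56
R0 > 1, so the population is growing.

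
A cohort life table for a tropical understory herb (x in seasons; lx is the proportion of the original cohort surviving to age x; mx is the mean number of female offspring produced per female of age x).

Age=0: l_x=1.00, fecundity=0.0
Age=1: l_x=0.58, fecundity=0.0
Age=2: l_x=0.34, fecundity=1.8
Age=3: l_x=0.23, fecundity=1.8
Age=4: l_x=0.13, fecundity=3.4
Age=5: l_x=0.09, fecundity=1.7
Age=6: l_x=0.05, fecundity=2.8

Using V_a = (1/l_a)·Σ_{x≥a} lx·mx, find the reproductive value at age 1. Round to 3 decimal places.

3.036

lx·mx for x ≥ 1: 0, 0.612, 0.414, 0.442, 0.153, 0.14 → sum = 1.761
V_1 = 1.761 / l_1 = 1.761 / 0.58 = 3.036207… → 3.036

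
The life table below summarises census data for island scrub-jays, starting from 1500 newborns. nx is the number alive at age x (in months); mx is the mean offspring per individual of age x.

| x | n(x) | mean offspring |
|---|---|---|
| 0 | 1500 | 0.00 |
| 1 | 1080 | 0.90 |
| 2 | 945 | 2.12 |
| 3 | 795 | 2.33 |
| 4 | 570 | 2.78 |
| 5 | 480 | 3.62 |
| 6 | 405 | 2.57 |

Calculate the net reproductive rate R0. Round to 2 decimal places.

6.13

lx = nx/n0 = nx/1500: 1, 0.72, 0.63, 0.53, 0.38, 0.32, 0.27
lx·mx by age: 0, 0.648, 1.3356, 1.2349, 1.0564, 1.1584, 0.6939
R0 = Σ lx·mx = 6.1272 → 6.13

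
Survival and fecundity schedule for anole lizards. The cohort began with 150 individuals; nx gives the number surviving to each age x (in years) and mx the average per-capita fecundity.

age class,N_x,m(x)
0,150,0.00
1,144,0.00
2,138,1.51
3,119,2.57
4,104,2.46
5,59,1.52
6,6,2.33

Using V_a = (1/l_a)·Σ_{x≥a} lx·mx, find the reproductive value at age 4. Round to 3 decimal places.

lx = nx/n0 = nx/150: 1, 0.96, 0.92, 0.79333…, 0.69333…, 0.39333…, 0.04
lx·mx for x ≥ 4: 1.7056…, 0.597867…, 0.0932 → sum = 2.396667…
V_4 = 2.396667… / l_4 = 2.396667… / 0.693333… = 3.456731… → 3.457

3.457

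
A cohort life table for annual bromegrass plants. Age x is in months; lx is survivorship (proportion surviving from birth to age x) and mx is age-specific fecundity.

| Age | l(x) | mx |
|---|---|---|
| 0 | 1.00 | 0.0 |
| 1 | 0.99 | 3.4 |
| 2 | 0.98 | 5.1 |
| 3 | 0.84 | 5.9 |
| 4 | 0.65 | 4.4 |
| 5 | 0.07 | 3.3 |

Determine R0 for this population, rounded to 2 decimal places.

16.41

lx·mx by age: 0, 3.366, 4.998, 4.956, 2.86, 0.231
R0 = Σ lx·mx = 16.411 → 16.41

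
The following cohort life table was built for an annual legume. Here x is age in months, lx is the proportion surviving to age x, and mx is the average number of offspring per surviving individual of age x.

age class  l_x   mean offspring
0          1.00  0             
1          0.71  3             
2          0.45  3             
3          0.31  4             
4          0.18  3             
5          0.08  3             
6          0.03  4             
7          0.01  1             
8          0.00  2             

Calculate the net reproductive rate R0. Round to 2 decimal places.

lx·mx by age: 0, 2.13, 1.35, 1.24, 0.54, 0.24, 0.12, 0.01, 0
R0 = Σ lx·mx = 5.63 → 5.63

5.63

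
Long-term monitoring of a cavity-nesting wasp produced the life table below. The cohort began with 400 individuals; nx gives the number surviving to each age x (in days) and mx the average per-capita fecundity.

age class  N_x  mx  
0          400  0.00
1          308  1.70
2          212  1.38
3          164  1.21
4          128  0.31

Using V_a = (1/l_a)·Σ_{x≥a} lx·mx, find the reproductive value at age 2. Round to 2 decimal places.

lx = nx/n0 = nx/400: 1, 0.77, 0.53, 0.41, 0.32
lx·mx for x ≥ 2: 0.7314, 0.4961, 0.0992 → sum = 1.3267
V_2 = 1.3267 / l_2 = 1.3267 / 0.53 = 2.503208… → 2.50

2.50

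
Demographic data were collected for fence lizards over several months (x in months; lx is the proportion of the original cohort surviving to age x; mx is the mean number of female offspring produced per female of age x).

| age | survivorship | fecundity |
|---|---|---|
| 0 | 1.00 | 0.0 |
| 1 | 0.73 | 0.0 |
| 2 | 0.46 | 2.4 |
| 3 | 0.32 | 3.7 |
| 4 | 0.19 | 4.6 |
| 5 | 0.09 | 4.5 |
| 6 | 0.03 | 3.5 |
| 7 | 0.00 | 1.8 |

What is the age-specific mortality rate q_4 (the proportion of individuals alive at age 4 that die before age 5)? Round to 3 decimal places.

0.526

q_4 = (l_4 − l_5) / l_4 = (0.19 − 0.09) / 0.19
     = 0.1 / 0.19 = 0.526316… → 0.526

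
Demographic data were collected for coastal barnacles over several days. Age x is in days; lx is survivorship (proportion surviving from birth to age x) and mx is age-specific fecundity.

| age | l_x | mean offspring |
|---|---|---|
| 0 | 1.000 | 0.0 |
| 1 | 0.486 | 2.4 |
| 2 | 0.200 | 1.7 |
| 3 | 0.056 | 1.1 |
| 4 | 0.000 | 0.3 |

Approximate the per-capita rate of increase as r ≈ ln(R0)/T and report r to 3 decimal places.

R0 = Σ lx·mx = 0 + 1.1664 + 0.34 + 0.0616 + 0 = 1.568
Σ x·lx·mx = 2.0312; T = 2.0312/1.568 = 1.29541…
r ≈ ln(R0)/T = ln(1.568)/1.29541… = 0.34723… → 0.347

0.347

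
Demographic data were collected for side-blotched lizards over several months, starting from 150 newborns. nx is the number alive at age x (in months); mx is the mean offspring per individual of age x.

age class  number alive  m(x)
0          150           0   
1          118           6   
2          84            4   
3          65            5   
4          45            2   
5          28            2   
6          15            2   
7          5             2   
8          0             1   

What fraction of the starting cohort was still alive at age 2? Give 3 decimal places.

0.560

l_2 = n_2/n_0 = 84/150 = 0.56 → 0.560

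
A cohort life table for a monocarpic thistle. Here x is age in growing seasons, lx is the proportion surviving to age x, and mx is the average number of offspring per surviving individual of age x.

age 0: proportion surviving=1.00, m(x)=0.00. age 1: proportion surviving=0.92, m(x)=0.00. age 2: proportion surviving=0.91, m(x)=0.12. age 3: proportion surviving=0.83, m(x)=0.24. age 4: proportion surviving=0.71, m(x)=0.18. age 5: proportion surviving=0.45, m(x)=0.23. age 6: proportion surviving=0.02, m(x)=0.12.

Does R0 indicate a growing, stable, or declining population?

R0 = Σ lx·mx = 0 + 0 + 0.1092 + 0.1992 + 0.1278 + 0.1035 + 0.0024 = 0.5421
R0 < 1, so the population is declining.

declining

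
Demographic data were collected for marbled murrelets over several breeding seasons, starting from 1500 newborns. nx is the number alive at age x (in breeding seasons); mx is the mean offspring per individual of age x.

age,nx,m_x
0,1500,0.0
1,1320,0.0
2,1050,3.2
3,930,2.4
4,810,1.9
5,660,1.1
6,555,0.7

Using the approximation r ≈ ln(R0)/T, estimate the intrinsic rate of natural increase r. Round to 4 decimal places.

0.5503

lx = nx/n0 = nx/1500: 1, 0.88, 0.7, 0.62, 0.54, 0.44, 0.37
R0 = Σ lx·mx = 0 + 0 + 2.24 + 1.488 + 1.026 + 0.484 + 0.259 = 5.497
Σ x·lx·mx = 17.022; T = 17.022/5.497 = 3.0966…
r ≈ ln(R0)/T = ln(5.497)/3.0966… = 0.550347… → 0.5503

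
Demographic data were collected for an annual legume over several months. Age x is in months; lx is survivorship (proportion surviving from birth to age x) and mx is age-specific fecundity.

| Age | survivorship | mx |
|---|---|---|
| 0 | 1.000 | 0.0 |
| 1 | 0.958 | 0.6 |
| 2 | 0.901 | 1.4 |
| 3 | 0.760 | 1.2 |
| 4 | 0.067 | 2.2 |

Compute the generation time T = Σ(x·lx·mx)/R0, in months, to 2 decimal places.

2.22

lx·mx: 0, 0.5748, 1.2614, 0.912, 0.1474 → R0 = 2.8956
x·lx·mx: 0, 0.5748, 2.5228, 2.736, 0.5896 → Σ = 6.4232
T = 6.4232 / 2.8956 = 2.218262… → 2.22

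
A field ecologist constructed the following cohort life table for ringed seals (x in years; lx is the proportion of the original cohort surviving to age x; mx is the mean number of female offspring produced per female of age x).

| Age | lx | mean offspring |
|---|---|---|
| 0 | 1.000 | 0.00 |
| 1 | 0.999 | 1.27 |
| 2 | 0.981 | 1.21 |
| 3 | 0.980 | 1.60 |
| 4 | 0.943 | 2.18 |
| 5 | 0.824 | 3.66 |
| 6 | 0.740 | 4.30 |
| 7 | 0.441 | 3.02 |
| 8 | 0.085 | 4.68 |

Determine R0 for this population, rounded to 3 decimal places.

lx·mx by age: 0, 1.26873, 1.18701, 1.568, 2.05574, 3.01584, 3.182, 1.33182, 0.3978
R0 = Σ lx·mx = 14.00694 → 14.007

14.007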